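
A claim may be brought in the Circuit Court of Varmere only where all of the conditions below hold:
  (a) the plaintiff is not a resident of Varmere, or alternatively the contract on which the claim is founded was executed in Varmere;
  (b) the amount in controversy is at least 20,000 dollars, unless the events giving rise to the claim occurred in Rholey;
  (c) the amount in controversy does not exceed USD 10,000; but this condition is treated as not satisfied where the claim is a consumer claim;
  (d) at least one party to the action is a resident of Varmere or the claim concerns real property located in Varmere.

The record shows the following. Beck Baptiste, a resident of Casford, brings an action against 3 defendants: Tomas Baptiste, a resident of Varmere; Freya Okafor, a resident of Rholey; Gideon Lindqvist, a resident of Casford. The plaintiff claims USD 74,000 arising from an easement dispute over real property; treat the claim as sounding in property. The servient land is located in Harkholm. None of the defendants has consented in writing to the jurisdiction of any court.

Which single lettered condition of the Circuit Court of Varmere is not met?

(c)

The Circuit Court of Varmere:
  (a) The plaintiff resides in Casford, which is not Varmere, so this disjunct is met. Met.
  (b) The amount in controversy is 74,000 dollars, which meets the USD 20,000 floor. Satisfied.
  (c) The amount in controversy is 74,000 dollars, above the $10,000 ceiling. Fails.
  (d) Tomas Baptiste resides in Varmere, so this disjunct is met. Met.
Only condition (c) fails.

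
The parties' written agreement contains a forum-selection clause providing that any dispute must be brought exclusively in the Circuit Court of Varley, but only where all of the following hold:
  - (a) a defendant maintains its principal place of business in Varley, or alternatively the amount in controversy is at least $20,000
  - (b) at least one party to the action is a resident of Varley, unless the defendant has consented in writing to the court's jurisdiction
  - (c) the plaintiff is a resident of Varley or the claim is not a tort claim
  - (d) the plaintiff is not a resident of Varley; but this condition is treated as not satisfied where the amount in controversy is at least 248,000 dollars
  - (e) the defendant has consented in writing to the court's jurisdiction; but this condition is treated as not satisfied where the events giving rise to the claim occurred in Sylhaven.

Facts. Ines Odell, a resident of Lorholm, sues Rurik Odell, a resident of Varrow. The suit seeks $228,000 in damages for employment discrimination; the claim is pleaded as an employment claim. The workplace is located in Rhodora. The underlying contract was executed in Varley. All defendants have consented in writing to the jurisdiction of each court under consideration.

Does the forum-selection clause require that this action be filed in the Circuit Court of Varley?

The Circuit Court of Varley:
  (a) The amount in controversy is USD 228,000, which meets the $20,000 floor, which satisfies one of the alternatives. Condition met.
  (b) No party resides in Varley. But every defendant has filed written consent, and the 'unless' clause therefore excuses the requirement. Satisfied.
  (c) The claim is an employment claim, not a tort claim — that alternative is enough. Condition met.
  (d) The plaintiff resides in Lorholm, which is not Varley. The exception is not triggered, since the amount in controversy is $228,000, below the $248,000 floor. Satisfied.
  (e) Every defendant has filed written consent. The exception is not triggered, since the operative events occurred in Rhodora, not Sylhaven. Met.
  → The clause applies.

Yes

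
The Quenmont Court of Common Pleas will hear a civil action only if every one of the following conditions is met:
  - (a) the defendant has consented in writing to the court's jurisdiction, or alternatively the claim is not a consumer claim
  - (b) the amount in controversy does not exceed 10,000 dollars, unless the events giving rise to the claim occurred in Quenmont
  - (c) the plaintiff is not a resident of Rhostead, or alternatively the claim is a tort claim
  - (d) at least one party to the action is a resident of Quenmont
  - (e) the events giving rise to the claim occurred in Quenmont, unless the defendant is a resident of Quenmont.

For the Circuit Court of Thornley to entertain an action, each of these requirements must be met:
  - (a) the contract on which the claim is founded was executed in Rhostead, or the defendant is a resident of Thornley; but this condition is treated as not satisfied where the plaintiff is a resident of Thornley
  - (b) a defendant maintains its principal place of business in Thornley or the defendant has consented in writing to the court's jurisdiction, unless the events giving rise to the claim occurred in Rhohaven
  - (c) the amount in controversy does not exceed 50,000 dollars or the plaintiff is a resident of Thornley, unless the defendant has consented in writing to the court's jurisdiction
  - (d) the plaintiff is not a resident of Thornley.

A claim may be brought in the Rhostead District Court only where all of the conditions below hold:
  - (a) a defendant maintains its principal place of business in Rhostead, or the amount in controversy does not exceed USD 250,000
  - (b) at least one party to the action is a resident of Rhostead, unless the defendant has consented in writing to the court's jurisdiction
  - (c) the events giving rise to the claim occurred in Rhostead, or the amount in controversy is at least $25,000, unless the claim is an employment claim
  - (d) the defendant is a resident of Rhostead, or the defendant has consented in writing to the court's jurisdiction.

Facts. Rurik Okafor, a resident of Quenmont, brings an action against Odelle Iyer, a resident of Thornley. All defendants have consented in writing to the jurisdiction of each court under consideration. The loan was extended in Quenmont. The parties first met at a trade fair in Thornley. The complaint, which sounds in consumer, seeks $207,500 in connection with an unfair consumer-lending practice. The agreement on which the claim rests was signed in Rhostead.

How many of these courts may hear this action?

The Quenmont Court of Common Pleas:
  (a) Every defendant has filed written consent, which satisfies one of the alternatives. Condition met.
  (b) The amount in controversy is 207,500 dollars, above the $10,000 ceiling. But the operative events occurred in Quenmont, and the 'unless' clause therefore excuses the requirement. Satisfied.
  (c) The plaintiff resides in Quenmont, which is not Rhostead, so this disjunct is met. Satisfied.
  (d) Rurik Okafor resides in Quenmont. Met.
  (e) The operative events occurred in Quenmont. Condition met.
  → The court has jurisdiction.
The Circuit Court of Thornley:
  (a) The contract was executed in Rhostead, so this disjunct is met. The carve-out does not apply: the plaintiff resides in Quenmont, not Thornley. Satisfied.
  (b) Every defendant has filed written consent — that alternative is enough. Condition met.
  (c) The amount in controversy is USD 207,500, above the $50,000 ceiling; the plaintiff resides in Quenmont, not Thornley — no alternative holds. But every defendant has filed written consent, and the 'unless' clause therefore excuses the requirement. Met.
  (d) The plaintiff resides in Quenmont, which is not Thornley. Condition met.
  → Jurisdiction lies.
The Rhostead District Court:
  (a) The amount in controversy is $207,500, within the $250,000 ceiling, so this disjunct is met. Satisfied.
  (b) No party resides in Rhostead. However, every defendant has filed written consent, so the 'unless' proviso supplies this condition. Condition met.
  (c) The amount in controversy is $207,500, which meets the 25,000 dollars floor, so this disjunct is met. Satisfied.
  (d) Every defendant has filed written consent, so one alternative holds. Met.
  → Jurisdiction lies.
Courts with jurisdiction: the Quenmont Court of Common Pleas, the Circuit Court of Thornley, the Rhostead District Court — 3 in total.

3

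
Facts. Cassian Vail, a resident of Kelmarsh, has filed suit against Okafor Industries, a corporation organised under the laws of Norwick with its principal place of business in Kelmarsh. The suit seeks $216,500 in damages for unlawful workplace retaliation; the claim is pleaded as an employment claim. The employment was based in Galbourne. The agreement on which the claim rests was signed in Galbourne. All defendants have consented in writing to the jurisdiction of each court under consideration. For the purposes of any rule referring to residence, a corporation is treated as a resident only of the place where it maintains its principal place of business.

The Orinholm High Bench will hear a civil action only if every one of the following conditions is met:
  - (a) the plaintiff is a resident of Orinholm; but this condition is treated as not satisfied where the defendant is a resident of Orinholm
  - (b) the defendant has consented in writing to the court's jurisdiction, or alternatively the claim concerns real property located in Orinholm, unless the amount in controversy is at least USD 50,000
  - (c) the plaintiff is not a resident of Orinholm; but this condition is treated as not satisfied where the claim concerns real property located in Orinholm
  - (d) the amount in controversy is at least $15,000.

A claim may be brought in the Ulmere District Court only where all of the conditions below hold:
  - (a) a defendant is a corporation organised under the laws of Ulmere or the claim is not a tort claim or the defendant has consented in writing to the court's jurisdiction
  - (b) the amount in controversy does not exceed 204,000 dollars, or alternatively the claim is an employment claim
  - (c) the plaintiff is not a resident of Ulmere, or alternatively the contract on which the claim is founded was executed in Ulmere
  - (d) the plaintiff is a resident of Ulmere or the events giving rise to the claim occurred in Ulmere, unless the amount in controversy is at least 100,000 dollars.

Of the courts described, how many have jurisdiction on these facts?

The Orinholm High Bench:
  (a) The plaintiff resides in Kelmarsh, not Orinholm. Fails.
  (b) Every defendant has filed written consent — that alternative is enough. Met.
  (c) The plaintiff resides in Kelmarsh, which is not Orinholm. The exception is not triggered, since the claim does not concern real property. Met.
  (d) The amount in controversy is 216,500 dollars, which meets the $15,000 floor. Met.
  → The court lacks jurisdiction.
The Ulmere District Court:
  (a) The claim is an employment claim, not a tort claim, so one alternative holds. Satisfied.
  (b) The claim is an employment claim, so one alternative holds. Condition met.
  (c) The plaintiff resides in Kelmarsh, which is not Ulmere, so one alternative holds. Satisfied.
  (d) The plaintiff resides in Kelmarsh, not Ulmere; the operative events occurred in Galbourne, not Ulmere — none of the alternatives is met. The proviso rescues it, though: the amount in controversy is $216,500, which meets the 100,000 dollars floor. Met.
  → All conditions met; jurisdiction exists.
Courts with jurisdiction: the Ulmere District Court — 1 in total.

1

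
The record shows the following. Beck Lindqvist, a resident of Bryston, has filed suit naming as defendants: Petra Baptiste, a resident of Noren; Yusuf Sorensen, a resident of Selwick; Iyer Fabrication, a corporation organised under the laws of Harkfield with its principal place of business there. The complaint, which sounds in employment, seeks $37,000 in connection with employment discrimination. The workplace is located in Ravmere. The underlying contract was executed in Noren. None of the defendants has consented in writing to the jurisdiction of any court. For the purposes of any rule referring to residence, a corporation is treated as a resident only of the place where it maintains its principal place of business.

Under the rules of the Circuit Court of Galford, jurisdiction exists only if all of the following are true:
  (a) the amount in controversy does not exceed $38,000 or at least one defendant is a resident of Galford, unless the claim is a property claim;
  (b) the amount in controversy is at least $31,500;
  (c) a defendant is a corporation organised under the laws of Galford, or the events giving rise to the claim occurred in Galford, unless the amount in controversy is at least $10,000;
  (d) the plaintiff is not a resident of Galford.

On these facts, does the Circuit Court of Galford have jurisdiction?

The Circuit Court of Galford:
  (a) The amount in controversy is USD 37,000, within the USD 38,000 ceiling, so this disjunct is met. Met.
  (b) The amount in controversy is $37,000, which meets the $31,500 floor. Satisfied.
  (c) The corporate defendant(s) are organised in Harkfield, not Galford; the operative events occurred in Ravmere, not Galford — no alternative holds. However, the amount in controversy is USD 37,000, which meets the $10,000 floor, so the 'unless' proviso supplies this condition. Condition met.
  (d) The plaintiff resides in Bryston, which is not Galford. Satisfied.
  → All conditions met; jurisdiction exists.

Yes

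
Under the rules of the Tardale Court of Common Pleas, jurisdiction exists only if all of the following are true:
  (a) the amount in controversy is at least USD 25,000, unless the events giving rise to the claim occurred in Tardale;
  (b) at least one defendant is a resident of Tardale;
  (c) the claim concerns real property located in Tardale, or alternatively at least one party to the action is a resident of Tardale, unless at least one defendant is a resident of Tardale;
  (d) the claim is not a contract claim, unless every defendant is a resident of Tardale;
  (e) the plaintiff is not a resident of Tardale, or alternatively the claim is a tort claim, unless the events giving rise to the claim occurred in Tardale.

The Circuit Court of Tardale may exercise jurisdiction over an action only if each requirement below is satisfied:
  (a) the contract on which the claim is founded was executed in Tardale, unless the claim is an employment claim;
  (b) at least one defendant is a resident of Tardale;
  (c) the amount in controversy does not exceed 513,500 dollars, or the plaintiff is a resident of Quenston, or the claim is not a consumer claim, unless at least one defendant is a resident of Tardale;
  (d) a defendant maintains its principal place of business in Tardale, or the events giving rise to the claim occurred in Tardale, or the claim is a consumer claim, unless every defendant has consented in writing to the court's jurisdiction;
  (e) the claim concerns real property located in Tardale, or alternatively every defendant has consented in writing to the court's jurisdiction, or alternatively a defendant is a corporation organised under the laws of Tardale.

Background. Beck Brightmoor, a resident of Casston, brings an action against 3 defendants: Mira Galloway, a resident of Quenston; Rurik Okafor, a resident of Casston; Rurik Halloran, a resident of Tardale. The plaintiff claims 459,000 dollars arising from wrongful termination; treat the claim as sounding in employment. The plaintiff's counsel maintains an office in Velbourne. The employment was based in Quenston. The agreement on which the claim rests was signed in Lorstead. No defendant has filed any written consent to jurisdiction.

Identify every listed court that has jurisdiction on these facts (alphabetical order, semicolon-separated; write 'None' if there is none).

the Tardale Court of Common Pleas

The Tardale Court of Common Pleas:
  (a) The amount in controversy is $459,000, which meets the USD 25,000 floor. Satisfied.
  (b) Rurik Halloran resides in Tardale. Met.
  (c) Rurik Halloran resides in Tardale, which satisfies one of the alternatives. Met.
  (d) The claim is an employment claim, not a contract claim. Met.
  (e) The plaintiff resides in Casston, which is not Tardale — that alternative is enough. Met.
  → Jurisdiction lies.
The Circuit Court of Tardale:
  (a) The contract was executed in Lorstead, not Tardale. But the claim is an employment claim, and the 'unless' clause therefore excuses the requirement. Met.
  (b) Rurik Halloran resides in Tardale. Satisfied.
  (c) The amount in controversy is USD 459,000, within the $513,500 ceiling, which satisfies one of the alternatives. Met.
  (d) No defendant is a corporation; the operative events occurred in Quenston, not Tardale; the claim is an employment claim, not a consumer claim — every alternative fails. The proviso offers no rescue either, since no such written consent has been filed. Fails.
  (e) The claim does not concern real property; no such written consent has been filed; no defendant is a corporation — none of the alternatives is met. Condition not met.
  → At least one condition fails; no jurisdiction.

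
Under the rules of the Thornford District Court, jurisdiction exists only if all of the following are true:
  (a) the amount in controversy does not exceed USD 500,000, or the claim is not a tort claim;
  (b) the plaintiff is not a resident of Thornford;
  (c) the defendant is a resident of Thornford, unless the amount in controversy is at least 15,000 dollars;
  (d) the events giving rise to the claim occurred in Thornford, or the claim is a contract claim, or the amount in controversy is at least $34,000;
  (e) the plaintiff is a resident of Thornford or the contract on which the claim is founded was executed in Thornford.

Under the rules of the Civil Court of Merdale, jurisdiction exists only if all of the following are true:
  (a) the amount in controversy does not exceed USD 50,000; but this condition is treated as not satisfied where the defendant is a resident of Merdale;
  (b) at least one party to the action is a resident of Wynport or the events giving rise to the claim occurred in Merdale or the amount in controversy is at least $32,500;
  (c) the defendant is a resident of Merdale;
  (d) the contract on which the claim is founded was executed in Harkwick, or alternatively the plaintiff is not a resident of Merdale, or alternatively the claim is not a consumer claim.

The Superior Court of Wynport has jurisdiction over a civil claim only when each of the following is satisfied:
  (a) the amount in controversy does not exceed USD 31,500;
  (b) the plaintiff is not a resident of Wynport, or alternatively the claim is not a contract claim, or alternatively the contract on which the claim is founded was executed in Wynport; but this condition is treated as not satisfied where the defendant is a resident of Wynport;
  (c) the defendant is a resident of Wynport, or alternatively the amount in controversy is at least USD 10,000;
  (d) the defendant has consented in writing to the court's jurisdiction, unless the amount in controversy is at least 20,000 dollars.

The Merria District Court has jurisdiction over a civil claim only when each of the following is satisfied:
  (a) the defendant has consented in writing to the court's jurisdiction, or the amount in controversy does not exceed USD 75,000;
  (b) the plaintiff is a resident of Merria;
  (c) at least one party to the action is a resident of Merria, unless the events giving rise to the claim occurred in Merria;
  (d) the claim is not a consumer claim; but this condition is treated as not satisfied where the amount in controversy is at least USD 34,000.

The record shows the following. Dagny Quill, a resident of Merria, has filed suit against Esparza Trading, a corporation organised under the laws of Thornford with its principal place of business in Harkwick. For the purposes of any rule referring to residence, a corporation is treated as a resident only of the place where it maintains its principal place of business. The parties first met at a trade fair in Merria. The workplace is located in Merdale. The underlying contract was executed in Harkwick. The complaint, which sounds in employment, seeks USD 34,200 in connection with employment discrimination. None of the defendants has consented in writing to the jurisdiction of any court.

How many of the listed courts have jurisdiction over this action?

The Thornford District Court:
  (a) The amount in controversy is 34,200 dollars, within the 500,000 dollars ceiling — that alternative is enough. Satisfied.
  (b) The plaintiff resides in Merria, which is not Thornford. Met.
  (c) The defendant resides in Harkwick, not Thornford. But the amount in controversy is 34,200 dollars, which meets the $15,000 floor, and the 'unless' clause therefore excuses the requirement. Met.
  (d) The amount in controversy is USD 34,200, which meets the 34,000 dollars floor — that alternative is enough. Satisfied.
  (e) The plaintiff resides in Merria, not Thornford; the contract was executed in Harkwick, not Thornford — no alternative holds. Fails.
  → The court lacks jurisdiction.
The Civil Court of Merdale:
  (a) The amount in controversy is 34,200 dollars, within the USD 50,000 ceiling. The exception is not triggered, since the defendant resides in Harkwick, not Merdale. Met.
  (b) The operative events occurred in Merdale — that alternative is enough. Met.
  (c) The defendant resides in Harkwick, not Merdale. Fails.
  (d) The contract was executed in Harkwick, which satisfies one of the alternatives. Satisfied.
  → No jurisdiction.
The Superior Court of Wynport:
  (a) The amount in controversy is 34,200 dollars, above the USD 31,500 ceiling. Fails.
  (b) The plaintiff resides in Merria, which is not Wynport — that alternative is enough. The carve-out does not apply: the defendant resides in Harkwick, not Wynport. Satisfied.
  (c) The amount in controversy is USD 34,200, which meets the $10,000 floor, so one alternative holds. Met.
  (d) No such written consent has been filed. But the amount in controversy is $34,200, which meets the USD 20,000 floor, and the 'unless' clause therefore excuses the requirement. Met.
  → No jurisdiction.
The Merria District Court:
  (a) The amount in controversy is $34,200, within the $75,000 ceiling, so one alternative holds. Satisfied.
  (b) The plaintiff resides in Merria. Satisfied.
  (c) Dagny Quill resides in Merria. Met.
  (d) The claim is an employment claim, not a consumer claim. But the carve-out bites: the amount in controversy is USD 34,200, which meets the 34,000 dollars floor. Fails.
  → The court lacks jurisdiction.
No court satisfies all of its conditions.

0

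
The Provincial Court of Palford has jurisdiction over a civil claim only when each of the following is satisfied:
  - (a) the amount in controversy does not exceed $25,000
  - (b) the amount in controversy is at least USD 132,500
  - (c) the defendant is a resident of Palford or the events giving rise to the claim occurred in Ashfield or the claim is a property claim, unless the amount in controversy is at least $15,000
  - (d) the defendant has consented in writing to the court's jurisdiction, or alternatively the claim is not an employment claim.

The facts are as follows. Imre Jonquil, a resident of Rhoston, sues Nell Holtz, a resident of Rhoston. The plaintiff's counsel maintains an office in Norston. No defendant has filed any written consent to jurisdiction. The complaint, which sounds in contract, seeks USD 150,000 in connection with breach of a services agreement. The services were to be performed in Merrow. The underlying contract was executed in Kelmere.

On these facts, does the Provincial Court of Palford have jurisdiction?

No

The Provincial Court of Palford:
  (a) The amount in controversy is 150,000 dollars, above the $25,000 ceiling. Not satisfied.
  (b) The amount in controversy is $150,000, which meets the $132,500 floor. Met.
  (c) The defendant resides in Rhoston, not Palford; the operative events occurred in Merrow, not Ashfield; the claim is a contract claim, not a property claim — none of the alternatives is met. The proviso rescues it, though: the amount in controversy is USD 150,000, which meets the USD 15,000 floor. Satisfied.
  (d) The claim is a contract claim, not an employment claim, so one alternative holds. Met.
  → The court lacks jurisdiction.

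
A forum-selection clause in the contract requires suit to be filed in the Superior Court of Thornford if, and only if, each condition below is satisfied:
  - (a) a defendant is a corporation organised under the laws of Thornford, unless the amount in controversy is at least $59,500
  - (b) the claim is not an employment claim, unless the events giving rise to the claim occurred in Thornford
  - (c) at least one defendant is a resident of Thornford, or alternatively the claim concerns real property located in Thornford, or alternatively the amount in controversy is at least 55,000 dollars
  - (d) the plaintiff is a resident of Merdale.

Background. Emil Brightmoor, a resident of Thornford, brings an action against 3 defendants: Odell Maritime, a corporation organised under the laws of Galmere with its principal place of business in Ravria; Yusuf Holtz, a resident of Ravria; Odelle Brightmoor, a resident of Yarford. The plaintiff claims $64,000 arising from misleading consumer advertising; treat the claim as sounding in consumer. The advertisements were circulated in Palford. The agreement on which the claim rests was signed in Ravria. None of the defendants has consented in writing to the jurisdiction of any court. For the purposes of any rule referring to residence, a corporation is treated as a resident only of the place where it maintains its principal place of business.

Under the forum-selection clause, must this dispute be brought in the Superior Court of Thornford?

No

The Superior Court of Thornford:
  (a) The corporate defendant(s) are organised in Galmere, not Thornford. The proviso rescues it, though: the amount in controversy is $64,000, which meets the $59,500 floor. Condition met.
  (b) The claim is a consumer claim, not an employment claim. Satisfied.
  (c) The amount in controversy is USD 64,000, which meets the $55,000 floor — that alternative is enough. Met.
  (d) The plaintiff resides in Thornford, not Merdale. Condition not met.
  → The clause does not apply.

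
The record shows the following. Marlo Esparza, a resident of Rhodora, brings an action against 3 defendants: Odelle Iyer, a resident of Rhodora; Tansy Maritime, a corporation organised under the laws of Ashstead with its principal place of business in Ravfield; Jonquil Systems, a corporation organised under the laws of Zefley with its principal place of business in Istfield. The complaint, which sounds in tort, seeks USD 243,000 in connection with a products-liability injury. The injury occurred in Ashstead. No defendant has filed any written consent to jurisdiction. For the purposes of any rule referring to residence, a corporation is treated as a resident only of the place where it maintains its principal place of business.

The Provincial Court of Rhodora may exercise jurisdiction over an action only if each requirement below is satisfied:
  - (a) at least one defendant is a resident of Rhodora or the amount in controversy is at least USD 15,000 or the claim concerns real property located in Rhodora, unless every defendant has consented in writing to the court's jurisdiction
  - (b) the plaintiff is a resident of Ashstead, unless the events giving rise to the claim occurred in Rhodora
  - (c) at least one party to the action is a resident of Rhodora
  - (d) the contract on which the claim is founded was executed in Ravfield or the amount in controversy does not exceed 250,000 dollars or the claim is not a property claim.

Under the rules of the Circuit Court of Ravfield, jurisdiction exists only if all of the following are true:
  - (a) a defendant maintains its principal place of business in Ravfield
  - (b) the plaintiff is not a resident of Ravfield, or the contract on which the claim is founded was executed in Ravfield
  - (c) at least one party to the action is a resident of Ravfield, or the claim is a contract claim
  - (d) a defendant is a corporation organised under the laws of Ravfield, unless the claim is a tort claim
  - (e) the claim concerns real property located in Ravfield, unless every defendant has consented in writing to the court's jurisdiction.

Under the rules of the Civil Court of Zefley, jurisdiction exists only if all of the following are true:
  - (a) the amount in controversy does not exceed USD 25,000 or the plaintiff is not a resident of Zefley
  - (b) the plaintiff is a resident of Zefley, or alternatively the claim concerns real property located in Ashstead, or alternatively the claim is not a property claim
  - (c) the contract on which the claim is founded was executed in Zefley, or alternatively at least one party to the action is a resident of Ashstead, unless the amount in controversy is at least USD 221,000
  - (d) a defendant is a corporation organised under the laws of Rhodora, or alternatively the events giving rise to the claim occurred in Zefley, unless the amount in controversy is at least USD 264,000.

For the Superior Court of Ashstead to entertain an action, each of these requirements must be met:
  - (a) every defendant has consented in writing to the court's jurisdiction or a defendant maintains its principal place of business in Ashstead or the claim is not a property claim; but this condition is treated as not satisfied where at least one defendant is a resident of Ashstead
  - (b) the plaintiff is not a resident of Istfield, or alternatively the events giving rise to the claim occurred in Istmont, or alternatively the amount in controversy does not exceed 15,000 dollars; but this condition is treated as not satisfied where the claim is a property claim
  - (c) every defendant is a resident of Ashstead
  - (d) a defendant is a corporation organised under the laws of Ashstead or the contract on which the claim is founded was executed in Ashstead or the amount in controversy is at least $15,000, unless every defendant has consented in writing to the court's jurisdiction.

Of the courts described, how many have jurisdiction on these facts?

The Provincial Court of Rhodora:
  (a) Odelle Iyer resides in Rhodora, so one alternative holds. Condition met.
  (b) The plaintiff resides in Rhodora, not Ashstead. And the operative events occurred in Ashstead, not Rhodora, so the proviso does not save it. Not satisfied.
  (c) Marlo Esparza resides in Rhodora. Condition met.
  (d) The amount in controversy is $243,000, within the 250,000 dollars ceiling — that alternative is enough. Satisfied.
  → At least one condition fails; no jurisdiction.
The Circuit Court of Ravfield:
  (a) Tansy Maritime has its principal place of business in Ravfield. Satisfied.
  (b) The plaintiff resides in Rhodora, which is not Ravfield, so one alternative holds. Condition met.
  (c) Tansy Maritime resides in Ravfield, so this disjunct is met. Met.
  (d) The corporate defendant(s) are organised in Ashstead, Zefley, not Ravfield. The proviso rescues it, though: the claim is a tort claim. Satisfied.
  (e) The claim does not concern real property. The proviso offers no rescue either, since no such written consent has been filed. Condition not met.
  → Not every requirement is met — no jurisdiction.
The Civil Court of Zefley:
  (a) The plaintiff resides in Rhodora, which is not Zefley, so one alternative holds. Condition met.
  (b) The claim is a tort claim, not a property claim, which satisfies one of the alternatives. Satisfied.
  (c) No contract (and hence no place of execution) is alleged; no party resides in Ashstead — no alternative holds. However, the amount in controversy is 243,000 dollars, which meets the USD 221,000 floor, so the 'unless' proviso supplies this condition. Met.
  (d) The corporate defendant(s) are organised in Ashstead, Zefley, not Rhodora; the operative events occurred in Ashstead, not Zefley — no alternative holds. Nor does the 'unless' clause help: the amount in controversy is 243,000 dollars, below the 264,000 dollars floor. Fails.
  → The court lacks jurisdiction.
The Superior Court of Ashstead:
  (a) The claim is a tort claim, not a property claim, so one alternative holds. And the carve-out is inapplicable — no defendant resides in Ashstead (they reside in Rhodora, Ravfield, Istfield). Met.
  (b) The plaintiff resides in Rhodora, which is not Istfield, so this disjunct is met. The carve-out does not apply: the claim is a tort claim, not a property claim. Condition met.
  (c) The defendants reside as follows — Odelle Iyer in Rhodora, Tansy Maritime in Ravfield, Jonquil Systems in Istfield — not all in Ashstead. Not satisfied.
  (d) Tansy Maritime is organised under the laws of Ashstead, which satisfies one of the alternatives. Met.
  → The court lacks jurisdiction.
No court satisfies all of its conditions.

0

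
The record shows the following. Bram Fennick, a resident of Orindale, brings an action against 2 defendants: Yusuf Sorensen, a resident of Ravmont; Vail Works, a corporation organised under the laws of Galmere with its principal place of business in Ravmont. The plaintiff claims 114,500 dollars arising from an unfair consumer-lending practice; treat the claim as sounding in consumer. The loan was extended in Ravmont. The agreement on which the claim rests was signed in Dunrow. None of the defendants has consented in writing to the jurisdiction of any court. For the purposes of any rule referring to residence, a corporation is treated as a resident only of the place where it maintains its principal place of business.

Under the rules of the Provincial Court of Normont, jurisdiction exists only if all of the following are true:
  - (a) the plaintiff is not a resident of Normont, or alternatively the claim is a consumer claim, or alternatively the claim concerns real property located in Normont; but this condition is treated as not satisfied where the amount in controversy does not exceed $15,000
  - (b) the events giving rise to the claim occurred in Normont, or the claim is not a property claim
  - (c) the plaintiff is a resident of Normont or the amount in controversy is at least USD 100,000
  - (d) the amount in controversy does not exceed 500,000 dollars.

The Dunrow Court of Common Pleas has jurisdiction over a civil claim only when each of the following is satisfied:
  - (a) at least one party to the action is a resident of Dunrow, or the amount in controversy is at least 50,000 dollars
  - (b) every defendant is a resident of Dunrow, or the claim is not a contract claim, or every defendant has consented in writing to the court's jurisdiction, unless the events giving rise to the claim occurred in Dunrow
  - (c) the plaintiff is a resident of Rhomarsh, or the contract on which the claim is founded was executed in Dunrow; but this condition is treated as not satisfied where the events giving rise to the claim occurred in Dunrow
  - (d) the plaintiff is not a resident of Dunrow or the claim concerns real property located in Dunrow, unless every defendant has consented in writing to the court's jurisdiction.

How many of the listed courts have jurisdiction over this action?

The Provincial Court of Normont:
  (a) The plaintiff resides in Orindale, which is not Normont, so one alternative holds. The carve-out does not apply: the amount in controversy is USD 114,500, above the USD 15,000 ceiling. Condition met.
  (b) The claim is a consumer claim, not a property claim — that alternative is enough. Condition met.
  (c) The amount in controversy is $114,500, which meets the $100,000 floor, so one alternative holds. Condition met.
  (d) The amount in controversy is USD 114,500, within the 500,000 dollars ceiling. Satisfied.
  → All conditions met; jurisdiction exists.
The Dunrow Court of Common Pleas:
  (a) The amount in controversy is 114,500 dollars, which meets the USD 50,000 floor, so this disjunct is met. Condition met.
  (b) The claim is a consumer claim, not a contract claim, which satisfies one of the alternatives. Met.
  (c) The contract was executed in Dunrow, so one alternative holds. And the carve-out is inapplicable — the operative events occurred in Ravmont, not Dunrow. Met.
  (d) The plaintiff resides in Orindale, which is not Dunrow, so one alternative holds. Met.
  → The court has jurisdiction.
Courts with jurisdiction: the Provincial Court of Normont, the Dunrow Court of Common Pleas — 2 in total.

2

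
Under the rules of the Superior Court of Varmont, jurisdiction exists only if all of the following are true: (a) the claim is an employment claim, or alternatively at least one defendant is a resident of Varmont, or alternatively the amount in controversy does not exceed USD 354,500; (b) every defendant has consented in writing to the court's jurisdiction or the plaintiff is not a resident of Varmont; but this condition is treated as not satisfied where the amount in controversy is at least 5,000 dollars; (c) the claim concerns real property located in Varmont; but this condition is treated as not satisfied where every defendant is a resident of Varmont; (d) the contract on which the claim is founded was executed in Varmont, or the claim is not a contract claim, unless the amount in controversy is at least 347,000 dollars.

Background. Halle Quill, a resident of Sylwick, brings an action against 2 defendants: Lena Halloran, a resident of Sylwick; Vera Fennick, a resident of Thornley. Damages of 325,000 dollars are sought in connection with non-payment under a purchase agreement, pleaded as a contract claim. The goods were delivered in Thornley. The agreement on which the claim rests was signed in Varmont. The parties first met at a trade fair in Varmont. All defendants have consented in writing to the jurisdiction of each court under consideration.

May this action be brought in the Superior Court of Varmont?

The Superior Court of Varmont:
  (a) The amount in controversy is 325,000 dollars, within the $354,500 ceiling, so one alternative holds. Satisfied.
  (b) Every defendant has filed written consent, so this disjunct is met. But the amount in controversy is USD 325,000, which meets the $5,000 floor, triggering the carve-out and defeating this condition. Fails.
  (c) The claim does not concern real property. Not satisfied.
  (d) The contract was executed in Varmont, so one alternative holds. Met.
  → At least one condition fails; no jurisdiction.

No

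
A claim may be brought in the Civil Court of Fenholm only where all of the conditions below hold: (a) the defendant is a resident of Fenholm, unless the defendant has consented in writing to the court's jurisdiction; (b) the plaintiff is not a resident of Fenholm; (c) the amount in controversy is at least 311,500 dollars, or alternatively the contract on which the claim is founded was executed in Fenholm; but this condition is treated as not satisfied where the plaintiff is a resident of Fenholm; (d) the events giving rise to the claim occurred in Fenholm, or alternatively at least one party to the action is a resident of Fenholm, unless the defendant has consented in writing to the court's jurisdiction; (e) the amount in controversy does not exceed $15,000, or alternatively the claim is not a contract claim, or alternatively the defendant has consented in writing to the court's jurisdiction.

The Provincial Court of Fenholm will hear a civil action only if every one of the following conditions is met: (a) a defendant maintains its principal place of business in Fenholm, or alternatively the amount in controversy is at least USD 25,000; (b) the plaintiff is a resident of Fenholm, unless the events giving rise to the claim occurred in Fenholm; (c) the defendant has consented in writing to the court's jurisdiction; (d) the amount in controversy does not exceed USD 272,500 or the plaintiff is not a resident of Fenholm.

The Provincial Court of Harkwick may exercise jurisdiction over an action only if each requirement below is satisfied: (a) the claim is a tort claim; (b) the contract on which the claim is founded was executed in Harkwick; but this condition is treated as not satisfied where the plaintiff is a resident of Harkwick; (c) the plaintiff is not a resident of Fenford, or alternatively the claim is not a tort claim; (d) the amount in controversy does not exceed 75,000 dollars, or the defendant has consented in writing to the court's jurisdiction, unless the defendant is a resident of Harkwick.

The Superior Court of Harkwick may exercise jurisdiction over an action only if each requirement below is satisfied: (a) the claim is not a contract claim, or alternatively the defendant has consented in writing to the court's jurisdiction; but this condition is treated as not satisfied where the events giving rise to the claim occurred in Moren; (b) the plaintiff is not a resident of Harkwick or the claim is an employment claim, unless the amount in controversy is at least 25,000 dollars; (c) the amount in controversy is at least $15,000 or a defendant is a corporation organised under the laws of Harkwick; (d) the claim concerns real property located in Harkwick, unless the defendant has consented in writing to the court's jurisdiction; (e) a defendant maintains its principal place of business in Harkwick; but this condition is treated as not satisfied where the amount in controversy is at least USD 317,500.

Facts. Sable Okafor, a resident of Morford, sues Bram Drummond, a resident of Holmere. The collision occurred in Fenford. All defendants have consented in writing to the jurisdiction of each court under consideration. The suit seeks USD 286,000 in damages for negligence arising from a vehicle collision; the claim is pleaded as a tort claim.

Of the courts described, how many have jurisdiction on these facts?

0

The Civil Court of Fenholm:
  (a) The defendant resides in Holmere, not Fenholm. However, every defendant has filed written consent, so the 'unless' proviso supplies this condition. Satisfied.
  (b) The plaintiff resides in Morford, which is not Fenholm. Condition met.
  (c) The amount in controversy is $286,000, below the 311,500 dollars floor; no contract (and hence no place of execution) is alleged — none of the alternatives is met. Not met.
  (d) The operative events occurred in Fenford, not Fenholm; no party resides in Fenholm — none of the alternatives is met. However, every defendant has filed written consent, so the 'unless' proviso supplies this condition. Met.
  (e) The claim is a tort claim, not a contract claim, so one alternative holds. Condition met.
  → Not every requirement is met — no jurisdiction.
The Provincial Court of Fenholm:
  (a) The amount in controversy is 286,000 dollars, which meets the $25,000 floor — that alternative is enough. Met.
  (b) The plaintiff resides in Morford, not Fenholm. Nor does the 'unless' clause help: the operative events occurred in Fenford, not Fenholm. Not met.
  (c) Every defendant has filed written consent. Met.
  (d) The plaintiff resides in Morford, which is not Fenholm, which satisfies one of the alternatives. Satisfied.
  → No jurisdiction.
The Provincial Court of Harkwick:
  (a) The claim is a tort claim. Satisfied.
  (b) No contract (and hence no place of execution) is alleged. Condition not met.
  (c) The plaintiff resides in Morford, which is not Fenford, which satisfies one of the alternatives. Satisfied.
  (d) Every defendant has filed written consent, so this disjunct is met. Met.
  → The court lacks jurisdiction.
The Superior Court of Harkwick:
  (a) The claim is a tort claim, not a contract claim, so one alternative holds. The exception is not triggered, since the operative events occurred in Fenford, not Moren. Satisfied.
  (b) The plaintiff resides in Morford, which is not Harkwick, which satisfies one of the alternatives. Met.
  (c) The amount in controversy is 286,000 dollars, which meets the USD 15,000 floor, so this disjunct is met. Condition met.
  (d) The claim does not concern real property. However, every defendant has filed written consent, so the 'unless' proviso supplies this condition. Satisfied.
  (e) No defendant is a corporation. Condition not met.
  → Not every requirement is met — no jurisdiction.
No court satisfies all of its conditions.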